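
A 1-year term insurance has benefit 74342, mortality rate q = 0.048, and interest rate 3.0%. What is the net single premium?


NSP = benefit * q * v
v = 1/(1+i) = 0.970874
NSP = 74342 * 0.048 * 0.970874
= 3464.4816


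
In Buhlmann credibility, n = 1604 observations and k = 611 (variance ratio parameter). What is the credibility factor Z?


Z = n / (n + k)
= 1604 / (1604 + 611)
= 1604 / 2215
= 0.7242


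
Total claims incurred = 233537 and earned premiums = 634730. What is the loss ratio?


Loss ratio = claims / premiums
= 233537 / 634730
= 0.3679


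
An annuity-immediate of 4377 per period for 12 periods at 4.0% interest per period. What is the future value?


FV = PMT * ((1+i)^n - 1) / i
= 4377 * ((1.04)^12 - 1) / 0.04
= 4377 * (1.601032 - 1) / 0.04
= 65767.9505


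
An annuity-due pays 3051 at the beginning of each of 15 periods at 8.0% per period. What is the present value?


PV_due = PMT * (1-(1+i)^(-n))/i * (1+i)
PV_immediate = 26114.9695
PV_due = 26114.9695 * 1.08
= 28204.167


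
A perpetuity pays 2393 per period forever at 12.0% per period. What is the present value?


PV = PMT / i
= 2393 / 0.12
= 19941.6667


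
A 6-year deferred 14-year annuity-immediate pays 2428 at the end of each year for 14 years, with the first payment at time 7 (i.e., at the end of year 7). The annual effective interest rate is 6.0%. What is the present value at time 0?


PV at time 6 of the 14-year annuity-immediate:
a_n = 2428 * (1-(1+0.06)^(-14))/0.06 = 22568.221
Discount back 6 years to time 0:
PV = 22568.221 * (1+0.06)^(-6)
= 22568.221 * 0.704961
= 15909.7053


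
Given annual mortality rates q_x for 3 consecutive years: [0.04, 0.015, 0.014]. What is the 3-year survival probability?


p_k = 1 - q_k for each year
Survival = product of (1 - q_k)
= 0.96 * 0.985 * 0.986
= 0.9324


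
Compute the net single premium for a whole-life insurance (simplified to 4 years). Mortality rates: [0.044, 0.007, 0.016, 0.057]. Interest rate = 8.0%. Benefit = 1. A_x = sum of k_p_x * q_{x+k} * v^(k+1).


v = 0.925926
Year 0: k_p_x=1.0, q=0.044, term=0.040741
Year 1: k_p_x=0.956, q=0.007, term=0.005737
Year 2: k_p_x=0.949308, q=0.016, term=0.012057
Year 3: k_p_x=0.934119, q=0.057, term=0.039137
A_x = 0.0977


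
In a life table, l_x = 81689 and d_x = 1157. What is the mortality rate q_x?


q_x = d_x / l_x
= 1157 / 81689
= 0.0142


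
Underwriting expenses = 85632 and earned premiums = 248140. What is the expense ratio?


Expense ratio = expenses / premiums
= 85632 / 248140
= 0.3451


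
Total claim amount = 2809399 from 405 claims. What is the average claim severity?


severity = total / number
= 2809399 / 405
= 6936.7877


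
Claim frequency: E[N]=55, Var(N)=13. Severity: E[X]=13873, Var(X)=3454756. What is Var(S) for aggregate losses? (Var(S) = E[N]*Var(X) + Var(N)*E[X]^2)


Var(S) = E[N]*Var(X) + Var(N)*E[X]^2
= 55*3454756 + 13*13873^2
= 190011580 + 2501981677
= 2.6920e+09


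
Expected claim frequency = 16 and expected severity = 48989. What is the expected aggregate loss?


E[S] = E[N] * E[X]
= 16 * 48989
= 783824


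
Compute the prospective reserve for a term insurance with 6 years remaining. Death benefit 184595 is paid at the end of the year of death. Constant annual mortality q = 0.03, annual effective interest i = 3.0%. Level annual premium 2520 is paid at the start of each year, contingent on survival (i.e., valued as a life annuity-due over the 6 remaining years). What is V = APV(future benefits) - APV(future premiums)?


v = 1/(1+i) = 0.970874
APV(future benefits) per unit = sum_{k=0}^{5} k_p_x * q * v^(k+1) = 0.1512
APV(future benefits) = 184595 * 0.1512 = 27910.6772
Life annuity-due factor ä_{x:6} = sum_{k=0}^{5} k_p_x * v^k = 5.191184
APV(future premiums) = 2520 * 5.191184 = 13081.7833
V = 27910.6772 - 13081.7833
= 14828.8939


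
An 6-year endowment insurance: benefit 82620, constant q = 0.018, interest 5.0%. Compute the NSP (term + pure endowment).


Term component = 7235.3643
Pure endowment = 6_p_x * v^6 * benefit = 0.896745 * 0.746215 * 82620 = 55286.4014
NSP = 62521.7658


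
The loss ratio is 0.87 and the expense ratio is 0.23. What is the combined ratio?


Combined ratio = loss ratio + expense ratio
= 0.87 + 0.23
= 1.1


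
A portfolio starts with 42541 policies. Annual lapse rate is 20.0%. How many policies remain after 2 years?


remaining = initial * (1 - lapse)^years
= 42541 * (1 - 0.2)^2
= 42541 * 0.64
= 27226.24


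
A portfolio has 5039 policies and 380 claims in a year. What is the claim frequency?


frequency = claims / policies
= 380 / 5039
= 0.0754


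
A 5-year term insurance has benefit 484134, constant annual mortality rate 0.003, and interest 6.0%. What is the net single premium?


NSP = benefit * sum_{k=0}^{n-1} k_p_x * q * v^(k+1)
With constant q=0.003, v=0.943396
Sum = 0.012566
NSP = 484134 * 0.012566
= 6083.5736


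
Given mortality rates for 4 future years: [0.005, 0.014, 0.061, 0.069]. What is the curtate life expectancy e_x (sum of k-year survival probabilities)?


e_x = sum_{k=1}^{n} k_p_x
k_p_x values:
  1_p_x = 0.995
  2_p_x = 0.98107
  3_p_x = 0.921225
  4_p_x = 0.85766
e_x = 3.755


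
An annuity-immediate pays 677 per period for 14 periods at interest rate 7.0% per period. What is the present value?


PV = PMT * (1 - (1+i)^(-n)) / i
= 677 * (1 - (1+0.07)^(-14)) / 0.07
= 677 * (1 - 0.387817) / 0.07
= 677 * 8.745468
= 5920.6818


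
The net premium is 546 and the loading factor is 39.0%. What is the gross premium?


Gross = net * (1 + loading)
= 546 * (1 + 0.39)
= 546 * 1.39
= 758.94


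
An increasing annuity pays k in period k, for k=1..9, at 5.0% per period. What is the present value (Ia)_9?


(Ia)_n = sum_{k=1}^{n} k * v^k, v = 1/(1+i)
v = 0.952381
Sum computed term by term:
(Ia)_9 = 33.2347


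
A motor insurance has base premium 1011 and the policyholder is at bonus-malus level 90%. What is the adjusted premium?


adjusted = base * BM_level / 100
= 1011 * 90 / 100
= 1011 * 0.9
= 909.9


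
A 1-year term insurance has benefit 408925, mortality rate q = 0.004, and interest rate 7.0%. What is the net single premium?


NSP = benefit * q * v
v = 1/(1+i) = 0.934579
NSP = 408925 * 0.004 * 0.934579
= 1528.6916


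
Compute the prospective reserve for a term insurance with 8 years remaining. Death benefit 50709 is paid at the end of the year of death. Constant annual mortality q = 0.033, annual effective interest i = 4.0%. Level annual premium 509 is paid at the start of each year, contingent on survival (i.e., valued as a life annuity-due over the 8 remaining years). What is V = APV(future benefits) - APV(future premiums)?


v = 1/(1+i) = 0.961538
APV(future benefits) per unit = sum_{k=0}^{7} k_p_x * q * v^(k+1) = 0.199511
APV(future benefits) = 50709 * 0.199511 = 10117.0193
Life annuity-due factor ä_{x:8} = sum_{k=0}^{7} k_p_x * v^k = 6.287629
APV(future premiums) = 509 * 6.287629 = 3200.4033
V = 10117.0193 - 3200.4033
= 6916.616


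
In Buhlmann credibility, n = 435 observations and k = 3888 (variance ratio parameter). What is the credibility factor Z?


Z = n / (n + k)
= 435 / (435 + 3888)
= 435 / 4323
= 0.1006


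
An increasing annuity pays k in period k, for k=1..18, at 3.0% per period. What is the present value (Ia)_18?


(Ia)_n = sum_{k=1}^{n} k * v^k, v = 1/(1+i)
v = 0.970874
Sum computed term by term:
(Ia)_18 = 119.7672


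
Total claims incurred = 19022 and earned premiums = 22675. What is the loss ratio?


Loss ratio = claims / premiums
= 19022 / 22675
= 0.8389


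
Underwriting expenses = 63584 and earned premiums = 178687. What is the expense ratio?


Expense ratio = expenses / premiums
= 63584 / 178687
= 0.3558


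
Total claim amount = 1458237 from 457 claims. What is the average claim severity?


severity = total / number
= 1458237 / 457
= 3190.8906


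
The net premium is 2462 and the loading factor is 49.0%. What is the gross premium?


Gross = net * (1 + loading)
= 2462 * (1 + 0.49)
= 2462 * 1.49
= 3668.38


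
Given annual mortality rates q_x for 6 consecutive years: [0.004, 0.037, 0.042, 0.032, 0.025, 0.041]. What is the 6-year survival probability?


p_k = 1 - q_k for each year
Survival = product of (1 - q_k)
= 0.996 * 0.963 * 0.958 * 0.968 * 0.975 * 0.959
= 0.8317


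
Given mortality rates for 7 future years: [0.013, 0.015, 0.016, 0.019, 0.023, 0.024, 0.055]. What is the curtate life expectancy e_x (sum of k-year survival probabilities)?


e_x = sum_{k=1}^{n} k_p_x
k_p_x values:
  1_p_x = 0.987
  2_p_x = 0.972195
  3_p_x = 0.95664
  4_p_x = 0.938464
  5_p_x = 0.916879
  6_p_x = 0.894874
  7_p_x = 0.845656
e_x = 6.5117


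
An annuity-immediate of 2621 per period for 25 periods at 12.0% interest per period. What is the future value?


FV = PMT * ((1+i)^n - 1) / i
= 2621 * ((1.12)^25 - 1) / 0.12
= 2621 * (17.000064 - 1) / 0.12
= 349468.0734


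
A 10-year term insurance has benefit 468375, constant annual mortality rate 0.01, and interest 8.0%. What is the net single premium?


NSP = benefit * sum_{k=0}^{n-1} k_p_x * q * v^(k+1)
With constant q=0.01, v=0.925926
Sum = 0.064566
NSP = 468375 * 0.064566
= 30241.2102


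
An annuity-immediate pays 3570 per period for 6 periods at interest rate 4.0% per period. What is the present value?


PV = PMT * (1 - (1+i)^(-n)) / i
= 3570 * (1 - (1+0.04)^(-6)) / 0.04
= 3570 * (1 - 0.790315) / 0.04
= 3570 * 5.242137
= 18714.4286


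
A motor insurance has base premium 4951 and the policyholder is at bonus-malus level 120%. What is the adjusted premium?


adjusted = base * BM_level / 100
= 4951 * 120 / 100
= 4951 * 1.2
= 5941.2


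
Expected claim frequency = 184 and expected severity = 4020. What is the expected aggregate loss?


E[S] = E[N] * E[X]
= 184 * 4020
= 739680


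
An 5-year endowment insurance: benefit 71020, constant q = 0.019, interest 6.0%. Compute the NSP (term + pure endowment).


Term component = 5484.3675
Pure endowment = 5_p_x * v^5 * benefit = 0.908542 * 0.747258 * 71020 = 48216.5773
NSP = 53700.9448


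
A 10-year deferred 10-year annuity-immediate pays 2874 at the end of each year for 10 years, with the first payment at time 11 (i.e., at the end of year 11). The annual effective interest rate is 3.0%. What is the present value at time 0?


PV at time 10 of the 10-year annuity-immediate:
a_n = 2874 * (1-(1+0.03)^(-10))/0.03 = 24515.803
Discount back 10 years to time 0:
PV = 24515.803 * (1+0.03)^(-10)
= 24515.803 * 0.744094
= 18242.0598


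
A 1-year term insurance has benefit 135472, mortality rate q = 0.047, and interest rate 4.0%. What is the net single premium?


NSP = benefit * q * v
v = 1/(1+i) = 0.961538
NSP = 135472 * 0.047 * 0.961538
= 6122.2923


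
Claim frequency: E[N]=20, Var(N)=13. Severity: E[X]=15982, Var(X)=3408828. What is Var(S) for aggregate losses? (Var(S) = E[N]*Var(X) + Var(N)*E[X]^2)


Var(S) = E[N]*Var(X) + Var(N)*E[X]^2
= 20*3408828 + 13*15982^2
= 68176560 + 3320516212
= 3.3887e+09


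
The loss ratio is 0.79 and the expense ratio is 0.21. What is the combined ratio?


Combined ratio = loss ratio + expense ratio
= 0.79 + 0.21
= 1.0


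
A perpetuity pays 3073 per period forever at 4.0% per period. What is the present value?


PV = PMT / i
= 3073 / 0.04
= 76825.0


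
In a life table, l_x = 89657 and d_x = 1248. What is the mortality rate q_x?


q_x = d_x / l_x
= 1248 / 89657
= 0.0139


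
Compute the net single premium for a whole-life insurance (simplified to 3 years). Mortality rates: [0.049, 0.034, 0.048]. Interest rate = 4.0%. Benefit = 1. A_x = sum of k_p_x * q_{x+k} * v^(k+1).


v = 0.961538
Year 0: k_p_x=1.0, q=0.049, term=0.047115
Year 1: k_p_x=0.951, q=0.034, term=0.029895
Year 2: k_p_x=0.918666, q=0.048, term=0.039201
A_x = 0.1162


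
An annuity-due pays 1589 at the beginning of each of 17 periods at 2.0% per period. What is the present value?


PV_due = PMT * (1-(1+i)^(-n))/i * (1+i)
PV_immediate = 22709.7844
PV_due = 22709.7844 * 1.02
= 23163.9801


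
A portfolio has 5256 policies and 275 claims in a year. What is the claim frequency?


frequency = claims / policies
= 275 / 5256
= 0.0523


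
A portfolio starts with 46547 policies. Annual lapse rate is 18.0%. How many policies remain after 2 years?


remaining = initial * (1 - lapse)^years
= 46547 * (1 - 0.18)^2
= 46547 * 0.6724
= 31298.2028


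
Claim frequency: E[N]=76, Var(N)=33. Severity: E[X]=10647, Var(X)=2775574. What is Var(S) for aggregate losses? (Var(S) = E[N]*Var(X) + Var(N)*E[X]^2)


Var(S) = E[N]*Var(X) + Var(N)*E[X]^2
= 76*2775574 + 33*10647^2
= 210943624 + 3740834097
= 3.9518e+09


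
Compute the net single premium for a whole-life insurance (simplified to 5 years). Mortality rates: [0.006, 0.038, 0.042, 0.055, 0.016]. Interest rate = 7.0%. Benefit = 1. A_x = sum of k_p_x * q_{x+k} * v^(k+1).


v = 0.934579
Year 0: k_p_x=1.0, q=0.006, term=0.005607
Year 1: k_p_x=0.994, q=0.038, term=0.032992
Year 2: k_p_x=0.956228, q=0.042, term=0.032784
Year 3: k_p_x=0.916066, q=0.055, term=0.038437
Year 4: k_p_x=0.865683, q=0.016, term=0.009876
A_x = 0.1197


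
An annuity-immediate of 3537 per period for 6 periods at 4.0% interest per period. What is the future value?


FV = PMT * ((1+i)^n - 1) / i
= 3537 * ((1.04)^6 - 1) / 0.04
= 3537 * (1.265319 - 1) / 0.04
= 23460.8342


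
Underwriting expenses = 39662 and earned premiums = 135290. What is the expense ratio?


Expense ratio = expenses / premiums
= 39662 / 135290
= 0.2932


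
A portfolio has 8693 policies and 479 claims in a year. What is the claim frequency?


frequency = claims / policies
= 479 / 8693
= 0.0551


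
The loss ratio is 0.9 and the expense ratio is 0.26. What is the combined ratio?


Combined ratio = loss ratio + expense ratio
= 0.9 + 0.26
= 1.16


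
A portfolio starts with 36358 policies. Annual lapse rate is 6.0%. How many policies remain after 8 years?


remaining = initial * (1 - lapse)^years
= 36358 * (1 - 0.06)^8
= 36358 * 0.609569
= 22162.7075


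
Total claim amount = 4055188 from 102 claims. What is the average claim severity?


severity = total / number
= 4055188 / 102
= 39756.7451


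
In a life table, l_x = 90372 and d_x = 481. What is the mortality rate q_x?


q_x = d_x / l_x
= 481 / 90372
= 0.0053


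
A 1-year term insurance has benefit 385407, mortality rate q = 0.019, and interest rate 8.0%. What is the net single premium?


NSP = benefit * q * v
v = 1/(1+i) = 0.925926
NSP = 385407 * 0.019 * 0.925926
= 6780.3083


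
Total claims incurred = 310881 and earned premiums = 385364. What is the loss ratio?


Loss ratio = claims / premiums
= 310881 / 385364
= 0.8067


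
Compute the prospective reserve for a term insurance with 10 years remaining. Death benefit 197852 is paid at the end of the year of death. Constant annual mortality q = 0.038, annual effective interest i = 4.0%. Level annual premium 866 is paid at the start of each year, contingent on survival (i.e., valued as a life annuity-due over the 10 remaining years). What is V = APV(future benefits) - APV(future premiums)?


v = 1/(1+i) = 0.961538
APV(future benefits) per unit = sum_{k=0}^{9} k_p_x * q * v^(k+1) = 0.263768
APV(future benefits) = 197852 * 0.263768 = 52186.9427
Life annuity-due factor ä_{x:10} = sum_{k=0}^{9} k_p_x * v^k = 7.218902
APV(future premiums) = 866 * 7.218902 = 6251.5692
V = 52186.9427 - 6251.5692
= 45935.3735


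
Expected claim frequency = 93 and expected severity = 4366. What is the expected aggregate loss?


E[S] = E[N] * E[X]
= 93 * 4366
= 406038


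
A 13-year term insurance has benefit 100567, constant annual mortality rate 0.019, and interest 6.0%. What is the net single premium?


NSP = benefit * sum_{k=0}^{n-1} k_p_x * q * v^(k+1)
With constant q=0.019, v=0.943396
Sum = 0.152635
NSP = 100567 * 0.152635
= 15350.0408


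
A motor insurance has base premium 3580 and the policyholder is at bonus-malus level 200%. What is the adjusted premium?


adjusted = base * BM_level / 100
= 3580 * 200 / 100
= 3580 * 2.0
= 7160.0


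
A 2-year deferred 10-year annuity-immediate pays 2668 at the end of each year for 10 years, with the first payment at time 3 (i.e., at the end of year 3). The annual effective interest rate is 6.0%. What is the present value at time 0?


PV at time 2 of the 10-year annuity-immediate:
a_n = 2668 * (1-(1+0.06)^(-10))/0.06 = 19636.7123
Discount back 2 years to time 0:
PV = 19636.7123 * (1+0.06)^(-2)
= 19636.7123 * 0.889996
= 17476.604


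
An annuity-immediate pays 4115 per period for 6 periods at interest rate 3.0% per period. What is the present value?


PV = PMT * (1 - (1+i)^(-n)) / i
= 4115 * (1 - (1+0.03)^(-6)) / 0.03
= 4115 * (1 - 0.837484) / 0.03
= 4115 * 5.417191
= 22291.7428


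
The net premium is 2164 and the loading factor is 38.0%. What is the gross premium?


Gross = net * (1 + loading)
= 2164 * (1 + 0.38)
= 2164 * 1.38
= 2986.32


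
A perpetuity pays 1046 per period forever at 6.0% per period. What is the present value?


PV = PMT / i
= 1046 / 0.06
= 17433.3333


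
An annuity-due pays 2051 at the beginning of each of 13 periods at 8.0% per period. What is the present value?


PV_due = PMT * (1-(1+i)^(-n))/i * (1+i)
PV_immediate = 16210.6445
PV_due = 16210.6445 * 1.08
= 17507.496


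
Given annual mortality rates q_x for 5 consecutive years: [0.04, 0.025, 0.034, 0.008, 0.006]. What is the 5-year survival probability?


p_k = 1 - q_k for each year
Survival = product of (1 - q_k)
= 0.96 * 0.975 * 0.966 * 0.992 * 0.994
= 0.8916


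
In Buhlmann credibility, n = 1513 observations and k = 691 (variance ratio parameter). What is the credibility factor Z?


Z = n / (n + k)
= 1513 / (1513 + 691)
= 1513 / 2204
= 0.6865


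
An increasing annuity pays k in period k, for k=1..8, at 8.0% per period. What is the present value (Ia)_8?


(Ia)_n = sum_{k=1}^{n} k * v^k, v = 1/(1+i)
v = 0.925926
Sum computed term by term:
(Ia)_8 = 23.5527


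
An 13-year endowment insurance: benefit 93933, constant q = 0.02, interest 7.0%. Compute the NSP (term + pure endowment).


Term component = 14212.7528
Pure endowment = 13_p_x * v^13 * benefit = 0.769022 * 0.414964 * 93933 = 29975.6126
NSP = 44188.3653


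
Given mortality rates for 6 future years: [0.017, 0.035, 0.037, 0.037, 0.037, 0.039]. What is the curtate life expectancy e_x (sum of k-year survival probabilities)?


e_x = sum_{k=1}^{n} k_p_x
k_p_x values:
  1_p_x = 0.983
  2_p_x = 0.948595
  3_p_x = 0.913497
  4_p_x = 0.879698
  5_p_x = 0.847149
  6_p_x = 0.81411
e_x = 5.386


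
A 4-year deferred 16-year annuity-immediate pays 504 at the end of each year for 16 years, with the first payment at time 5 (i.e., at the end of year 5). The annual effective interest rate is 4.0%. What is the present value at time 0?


PV at time 4 of the 16-year annuity-immediate:
a_n = 504 * (1-(1+0.04)^(-16))/0.04 = 5872.757
Discount back 4 years to time 0:
PV = 5872.757 * (1+0.04)^(-4)
= 5872.757 * 0.854804
= 5020.0573


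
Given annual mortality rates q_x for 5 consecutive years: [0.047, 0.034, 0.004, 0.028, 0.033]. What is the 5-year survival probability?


p_k = 1 - q_k for each year
Survival = product of (1 - q_k)
= 0.953 * 0.966 * 0.996 * 0.972 * 0.967
= 0.8618


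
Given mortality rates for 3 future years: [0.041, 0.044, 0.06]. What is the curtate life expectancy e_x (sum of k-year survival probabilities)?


e_x = sum_{k=1}^{n} k_p_x
k_p_x values:
  1_p_x = 0.959
  2_p_x = 0.916804
  3_p_x = 0.861796
e_x = 2.7376


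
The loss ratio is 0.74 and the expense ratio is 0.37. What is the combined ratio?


Combined ratio = loss ratio + expense ratio
= 0.74 + 0.37
= 1.11


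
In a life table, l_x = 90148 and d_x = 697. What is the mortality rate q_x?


q_x = d_x / l_x
= 697 / 90148
= 0.0077


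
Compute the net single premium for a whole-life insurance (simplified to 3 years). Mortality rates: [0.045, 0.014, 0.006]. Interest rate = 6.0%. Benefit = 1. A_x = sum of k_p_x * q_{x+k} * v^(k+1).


v = 0.943396
Year 0: k_p_x=1.0, q=0.045, term=0.042453
Year 1: k_p_x=0.955, q=0.014, term=0.011899
Year 2: k_p_x=0.94163, q=0.006, term=0.004744
A_x = 0.0591


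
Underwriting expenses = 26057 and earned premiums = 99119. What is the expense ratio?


Expense ratio = expenses / premiums
= 26057 / 99119
= 0.2629


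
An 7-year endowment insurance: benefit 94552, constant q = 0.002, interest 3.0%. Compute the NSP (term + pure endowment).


Term component = 1171.4029
Pure endowment = 7_p_x * v^7 * benefit = 0.986084 * 0.813092 * 94552 = 75809.553
NSP = 76980.9559


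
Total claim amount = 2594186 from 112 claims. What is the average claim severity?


severity = total / number
= 2594186 / 112
= 23162.375


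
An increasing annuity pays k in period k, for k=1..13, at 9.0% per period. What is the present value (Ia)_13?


(Ia)_n = sum_{k=1}^{n} k * v^k, v = 1/(1+i)
v = 0.917431
Sum computed term by term:
(Ia)_13 = 43.56


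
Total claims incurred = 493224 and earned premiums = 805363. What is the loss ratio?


Loss ratio = claims / premiums
= 493224 / 805363
= 0.6124


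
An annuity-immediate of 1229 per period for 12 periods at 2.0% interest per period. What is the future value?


FV = PMT * ((1+i)^n - 1) / i
= 1229 * ((1.02)^12 - 1) / 0.02
= 1229 * (1.268242 - 1) / 0.02
= 16483.4583


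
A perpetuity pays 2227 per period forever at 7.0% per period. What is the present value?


PV = PMT / i
= 2227 / 0.07
= 31814.2857


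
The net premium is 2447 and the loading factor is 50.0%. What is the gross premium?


Gross = net * (1 + loading)
= 2447 * (1 + 0.5)
= 2447 * 1.5
= 3670.5


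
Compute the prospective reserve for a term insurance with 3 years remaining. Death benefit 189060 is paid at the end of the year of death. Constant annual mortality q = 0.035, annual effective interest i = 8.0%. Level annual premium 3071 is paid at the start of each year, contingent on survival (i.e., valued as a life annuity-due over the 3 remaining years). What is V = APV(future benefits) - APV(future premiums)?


v = 1/(1+i) = 0.925926
APV(future benefits) per unit = sum_{k=0}^{2} k_p_x * q * v^(k+1) = 0.087237
APV(future benefits) = 189060 * 0.087237 = 16493.0841
Life annuity-due factor ä_{x:3} = sum_{k=0}^{2} k_p_x * v^k = 2.691894
APV(future premiums) = 3071 * 2.691894 = 8266.806
V = 16493.0841 - 8266.806
= 8226.2781


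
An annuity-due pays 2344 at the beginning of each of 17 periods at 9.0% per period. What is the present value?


PV_due = PMT * (1-(1+i)^(-n))/i * (1+i)
PV_immediate = 20026.2719
PV_due = 20026.2719 * 1.09
= 21828.6364


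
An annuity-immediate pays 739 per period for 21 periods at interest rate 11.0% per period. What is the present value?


PV = PMT * (1 - (1+i)^(-n)) / i
= 739 * (1 - (1+0.11)^(-21)) / 0.11
= 739 * (1 - 0.111742) / 0.11
= 739 * 8.07507
= 5967.477


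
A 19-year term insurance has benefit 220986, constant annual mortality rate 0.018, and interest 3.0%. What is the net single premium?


NSP = benefit * sum_{k=0}^{n-1} k_p_x * q * v^(k+1)
With constant q=0.018, v=0.970874
Sum = 0.223559
NSP = 220986 * 0.223559
= 49403.5018


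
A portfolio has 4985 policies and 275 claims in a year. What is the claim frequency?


frequency = claims / policies
= 275 / 4985
= 0.0552


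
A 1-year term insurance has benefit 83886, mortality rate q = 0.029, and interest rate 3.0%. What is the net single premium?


NSP = benefit * q * v
v = 1/(1+i) = 0.970874
NSP = 83886 * 0.029 * 0.970874
= 2361.8388


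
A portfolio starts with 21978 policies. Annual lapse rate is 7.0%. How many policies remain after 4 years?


remaining = initial * (1 - lapse)^years
= 21978 * (1 - 0.07)^4
= 21978 * 0.748052
= 16440.6871


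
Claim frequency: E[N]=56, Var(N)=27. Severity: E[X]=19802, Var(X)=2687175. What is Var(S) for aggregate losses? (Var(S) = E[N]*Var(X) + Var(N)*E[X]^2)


Var(S) = E[N]*Var(X) + Var(N)*E[X]^2
= 56*2687175 + 27*19802^2
= 150481800 + 10587218508
= 1.0738e+10


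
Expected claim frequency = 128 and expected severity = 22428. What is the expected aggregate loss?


E[S] = E[N] * E[X]
= 128 * 22428
= 2.8708e+06


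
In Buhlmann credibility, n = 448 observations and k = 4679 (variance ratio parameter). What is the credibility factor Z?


Z = n / (n + k)
= 448 / (448 + 4679)
= 448 / 5127
= 0.0874


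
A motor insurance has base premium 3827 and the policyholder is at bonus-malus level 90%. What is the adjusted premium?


adjusted = base * BM_level / 100
= 3827 * 90 / 100
= 3827 * 0.9
= 3444.3


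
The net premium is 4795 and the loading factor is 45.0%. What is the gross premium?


Gross = net * (1 + loading)
= 4795 * (1 + 0.45)
= 4795 * 1.45
= 6952.75


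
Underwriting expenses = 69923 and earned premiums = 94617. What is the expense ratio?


Expense ratio = expenses / premiums
= 69923 / 94617
= 0.739


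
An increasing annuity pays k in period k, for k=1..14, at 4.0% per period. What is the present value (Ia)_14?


(Ia)_n = sum_{k=1}^{n} k * v^k, v = 1/(1+i)
v = 0.961538
Sum computed term by term:
(Ia)_14 = 72.5249


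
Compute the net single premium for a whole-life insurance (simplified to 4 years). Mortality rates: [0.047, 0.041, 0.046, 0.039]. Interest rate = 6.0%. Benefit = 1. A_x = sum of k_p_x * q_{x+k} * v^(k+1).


v = 0.943396
Year 0: k_p_x=1.0, q=0.047, term=0.04434
Year 1: k_p_x=0.953, q=0.041, term=0.034775
Year 2: k_p_x=0.913927, q=0.046, term=0.035298
Year 3: k_p_x=0.871886, q=0.039, term=0.026934
A_x = 0.1413


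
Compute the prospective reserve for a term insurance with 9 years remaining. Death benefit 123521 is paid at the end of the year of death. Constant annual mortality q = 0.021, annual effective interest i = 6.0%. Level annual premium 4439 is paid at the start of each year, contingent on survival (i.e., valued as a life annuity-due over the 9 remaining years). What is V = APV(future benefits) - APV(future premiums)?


v = 1/(1+i) = 0.943396
APV(future benefits) per unit = sum_{k=0}^{8} k_p_x * q * v^(k+1) = 0.132487
APV(future benefits) = 123521 * 0.132487 = 16364.8732
Life annuity-due factor ä_{x:9} = sum_{k=0}^{8} k_p_x * v^k = 6.687417
APV(future premiums) = 4439 * 6.687417 = 29685.4448
V = 16364.8732 - 29685.4448
= -13320.5716


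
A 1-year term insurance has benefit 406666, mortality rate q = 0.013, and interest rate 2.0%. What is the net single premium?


NSP = benefit * q * v
v = 1/(1+i) = 0.980392
NSP = 406666 * 0.013 * 0.980392
= 5182.998


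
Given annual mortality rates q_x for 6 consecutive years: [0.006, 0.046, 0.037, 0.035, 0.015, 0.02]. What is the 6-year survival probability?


p_k = 1 - q_k for each year
Survival = product of (1 - q_k)
= 0.994 * 0.954 * 0.963 * 0.965 * 0.985 * 0.98
= 0.8506


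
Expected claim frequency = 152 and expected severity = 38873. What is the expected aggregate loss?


E[S] = E[N] * E[X]
= 152 * 38873
= 5.9087e+06


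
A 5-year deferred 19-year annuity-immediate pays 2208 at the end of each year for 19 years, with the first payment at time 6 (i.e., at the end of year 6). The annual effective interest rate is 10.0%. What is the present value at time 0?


PV at time 5 of the 19-year annuity-immediate:
a_n = 2208 * (1-(1+0.1)^(-19))/0.1 = 18469.7436
Discount back 5 years to time 0:
PV = 18469.7436 * (1+0.1)^(-5)
= 18469.7436 * 0.620921
= 11468.2576


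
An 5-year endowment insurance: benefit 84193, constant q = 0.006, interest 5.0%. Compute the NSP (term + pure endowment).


Term component = 2162.2498
Pure endowment = 5_p_x * v^5 * benefit = 0.970358 * 0.783526 * 84193 = 64012.0022
NSP = 66174.252


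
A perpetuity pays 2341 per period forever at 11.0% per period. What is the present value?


PV = PMT / i
= 2341 / 0.11
= 21281.8182


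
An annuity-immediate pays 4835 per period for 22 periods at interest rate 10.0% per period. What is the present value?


PV = PMT * (1 - (1+i)^(-n)) / i
= 4835 * (1 - (1+0.1)^(-22)) / 0.1
= 4835 * (1 - 0.122846) / 0.1
= 4835 * 8.77154
= 42410.3972


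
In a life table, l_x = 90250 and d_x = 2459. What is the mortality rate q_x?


q_x = d_x / l_x
= 2459 / 90250
= 0.0272


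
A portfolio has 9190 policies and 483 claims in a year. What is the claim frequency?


frequency = claims / policies
= 483 / 9190
= 0.0526


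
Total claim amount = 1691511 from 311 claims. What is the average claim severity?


severity = total / number
= 1691511 / 311
= 5438.9421


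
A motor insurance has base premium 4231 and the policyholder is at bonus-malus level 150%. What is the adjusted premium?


adjusted = base * BM_level / 100
= 4231 * 150 / 100
= 4231 * 1.5
= 6346.5


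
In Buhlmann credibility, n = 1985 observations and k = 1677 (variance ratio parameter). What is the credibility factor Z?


Z = n / (n + k)
= 1985 / (1985 + 1677)
= 1985 / 3662
= 0.5421


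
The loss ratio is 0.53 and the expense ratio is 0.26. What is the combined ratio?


Combined ratio = loss ratio + expense ratio
= 0.53 + 0.26
= 0.79


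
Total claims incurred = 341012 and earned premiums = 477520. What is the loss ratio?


Loss ratio = claims / premiums
= 341012 / 477520
= 0.7141


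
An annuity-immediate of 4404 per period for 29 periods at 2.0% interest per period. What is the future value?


FV = PMT * ((1+i)^n - 1) / i
= 4404 * ((1.02)^29 - 1) / 0.02
= 4404 * (1.775845 - 1) / 0.02
= 170841.0008


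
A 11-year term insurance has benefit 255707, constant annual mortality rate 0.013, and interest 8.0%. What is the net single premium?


NSP = benefit * sum_{k=0}^{n-1} k_p_x * q * v^(k+1)
With constant q=0.013, v=0.925926
Sum = 0.087871
NSP = 255707 * 0.087871
= 22469.1158


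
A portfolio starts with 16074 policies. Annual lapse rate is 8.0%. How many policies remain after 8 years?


remaining = initial * (1 - lapse)^years
= 16074 * (1 - 0.08)^8
= 16074 * 0.513219
= 8249.4802


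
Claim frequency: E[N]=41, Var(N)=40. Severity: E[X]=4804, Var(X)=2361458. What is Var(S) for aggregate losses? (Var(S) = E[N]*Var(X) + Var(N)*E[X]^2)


Var(S) = E[N]*Var(X) + Var(N)*E[X]^2
= 41*2361458 + 40*4804^2
= 96819778 + 923136640
= 1.0200e+09


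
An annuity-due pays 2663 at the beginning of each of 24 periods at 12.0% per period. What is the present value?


PV_due = PMT * (1-(1+i)^(-n))/i * (1+i)
PV_immediate = 20729.633
PV_due = 20729.633 * 1.12
= 23217.1889


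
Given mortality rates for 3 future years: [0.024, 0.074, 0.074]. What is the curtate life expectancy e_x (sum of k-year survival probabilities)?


e_x = sum_{k=1}^{n} k_p_x
k_p_x values:
  1_p_x = 0.976
  2_p_x = 0.903776
  3_p_x = 0.836897
e_x = 2.7167


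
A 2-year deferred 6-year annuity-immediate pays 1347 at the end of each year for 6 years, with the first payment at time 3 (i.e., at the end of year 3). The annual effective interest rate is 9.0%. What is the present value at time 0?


PV at time 2 of the 6-year annuity-immediate:
a_n = 1347 * (1-(1+0.09)^(-6))/0.09 = 6042.5323
Discount back 2 years to time 0:
PV = 6042.5323 * (1+0.09)^(-2)
= 6042.5323 * 0.84168
= 5085.8786


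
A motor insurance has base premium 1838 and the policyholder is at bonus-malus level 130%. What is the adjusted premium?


adjusted = base * BM_level / 100
= 1838 * 130 / 100
= 1838 * 1.3
= 2389.4


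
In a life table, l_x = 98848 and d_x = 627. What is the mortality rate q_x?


q_x = d_x / l_x
= 627 / 98848
= 0.0063


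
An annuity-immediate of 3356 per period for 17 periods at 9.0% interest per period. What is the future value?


FV = PMT * ((1+i)^n - 1) / i
= 3356 * ((1.09)^17 - 1) / 0.09
= 3356 * (4.327633 - 1) / 0.09
= 124083.7525


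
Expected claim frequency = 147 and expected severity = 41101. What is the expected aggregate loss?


E[S] = E[N] * E[X]
= 147 * 41101
= 6.0418e+06


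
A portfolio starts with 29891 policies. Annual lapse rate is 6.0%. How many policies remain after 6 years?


remaining = initial * (1 - lapse)^years
= 29891 * (1 - 0.06)^6
= 29891 * 0.68987
= 20620.8976


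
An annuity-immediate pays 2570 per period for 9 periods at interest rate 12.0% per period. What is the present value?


PV = PMT * (1 - (1+i)^(-n)) / i
= 2570 * (1 - (1+0.12)^(-9)) / 0.12
= 2570 * (1 - 0.36061) / 0.12
= 2570 * 5.32825
= 13693.602


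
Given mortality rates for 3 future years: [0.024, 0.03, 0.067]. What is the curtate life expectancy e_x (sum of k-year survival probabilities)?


e_x = sum_{k=1}^{n} k_p_x
k_p_x values:
  1_p_x = 0.976
  2_p_x = 0.94672
  3_p_x = 0.88329
e_x = 2.806


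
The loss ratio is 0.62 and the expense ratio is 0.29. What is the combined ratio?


Combined ratio = loss ratio + expense ratio
= 0.62 + 0.29
= 0.91


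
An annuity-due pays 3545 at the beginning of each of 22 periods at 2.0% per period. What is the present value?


PV_due = PMT * (1-(1+i)^(-n))/i * (1+i)
PV_immediate = 62597.7809
PV_due = 62597.7809 * 1.02
= 63849.7365


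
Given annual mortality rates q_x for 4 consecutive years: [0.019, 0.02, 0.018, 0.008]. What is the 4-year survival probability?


p_k = 1 - q_k for each year
Survival = product of (1 - q_k)
= 0.981 * 0.98 * 0.982 * 0.992
= 0.9365


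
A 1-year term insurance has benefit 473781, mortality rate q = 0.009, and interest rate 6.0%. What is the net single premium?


NSP = benefit * q * v
v = 1/(1+i) = 0.943396
NSP = 473781 * 0.009 * 0.943396
= 4022.6689


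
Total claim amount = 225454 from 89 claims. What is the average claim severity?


severity = total / number
= 225454 / 89
= 2533.191


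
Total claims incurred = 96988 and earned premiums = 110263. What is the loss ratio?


Loss ratio = claims / premiums
= 96988 / 110263
= 0.8796


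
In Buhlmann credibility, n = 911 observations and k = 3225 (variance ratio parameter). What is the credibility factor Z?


Z = n / (n + k)
= 911 / (911 + 3225)
= 911 / 4136
= 0.2203


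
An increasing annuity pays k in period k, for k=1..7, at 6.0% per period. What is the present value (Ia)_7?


(Ia)_n = sum_{k=1}^{n} k * v^k, v = 1/(1+i)
v = 0.943396
Sum computed term by term:
(Ia)_7 = 21.0321


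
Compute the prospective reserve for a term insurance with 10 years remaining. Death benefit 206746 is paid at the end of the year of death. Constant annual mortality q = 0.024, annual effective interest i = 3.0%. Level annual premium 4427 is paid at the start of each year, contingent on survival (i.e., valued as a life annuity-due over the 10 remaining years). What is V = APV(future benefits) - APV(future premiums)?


v = 1/(1+i) = 0.970874
APV(future benefits) per unit = sum_{k=0}^{9} k_p_x * q * v^(k+1) = 0.18506
APV(future benefits) = 206746 * 0.18506 = 38260.4785
Life annuity-due factor ä_{x:10} = sum_{k=0}^{9} k_p_x * v^k = 7.942172
APV(future premiums) = 4427 * 7.942172 = 35159.9935
V = 38260.4785 - 35159.9935
= 3100.485


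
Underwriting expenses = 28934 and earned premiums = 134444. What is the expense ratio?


Expense ratio = expenses / premiums
= 28934 / 134444
= 0.2152


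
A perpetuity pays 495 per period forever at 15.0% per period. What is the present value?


PV = PMT / i
= 495 / 0.15
= 3300.0


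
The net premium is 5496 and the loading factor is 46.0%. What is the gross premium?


Gross = net * (1 + loading)
= 5496 * (1 + 0.46)
= 5496 * 1.46
= 8024.16


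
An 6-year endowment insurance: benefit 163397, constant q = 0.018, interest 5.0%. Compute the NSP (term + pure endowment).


Term component = 14309.3298
Pure endowment = 6_p_x * v^6 * benefit = 0.896745 * 0.746215 * 163397 = 109339.532
NSP = 123648.8618


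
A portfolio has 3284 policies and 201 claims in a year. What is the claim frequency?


frequency = claims / policies
= 201 / 3284
= 0.0612


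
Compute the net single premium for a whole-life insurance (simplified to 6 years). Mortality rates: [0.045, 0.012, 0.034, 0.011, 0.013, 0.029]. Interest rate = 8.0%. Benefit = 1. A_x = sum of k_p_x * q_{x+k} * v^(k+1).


v = 0.925926
Year 0: k_p_x=1.0, q=0.045, term=0.041667
Year 1: k_p_x=0.955, q=0.012, term=0.009825
Year 2: k_p_x=0.94354, q=0.034, term=0.025466
Year 3: k_p_x=0.91146, q=0.011, term=0.007369
Year 4: k_p_x=0.901434, q=0.013, term=0.007976
Year 5: k_p_x=0.889715, q=0.029, term=0.016259
A_x = 0.1086


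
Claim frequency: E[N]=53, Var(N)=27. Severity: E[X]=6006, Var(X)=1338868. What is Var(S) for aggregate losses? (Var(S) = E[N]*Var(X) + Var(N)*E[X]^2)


Var(S) = E[N]*Var(X) + Var(N)*E[X]^2
= 53*1338868 + 27*6006^2
= 70960004 + 973944972
= 1.0449e+09


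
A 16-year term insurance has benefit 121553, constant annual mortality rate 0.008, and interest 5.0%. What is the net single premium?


NSP = benefit * sum_{k=0}^{n-1} k_p_x * q * v^(k+1)
With constant q=0.008, v=0.952381
Sum = 0.082364
NSP = 121553 * 0.082364
= 10011.5486


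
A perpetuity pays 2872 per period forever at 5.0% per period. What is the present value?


PV = PMT / i
= 2872 / 0.05
= 57440.0


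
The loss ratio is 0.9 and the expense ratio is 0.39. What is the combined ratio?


Combined ratio = loss ratio + expense ratio
= 0.9 + 0.39
= 1.29


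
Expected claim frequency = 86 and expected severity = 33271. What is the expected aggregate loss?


E[S] = E[N] * E[X]
= 86 * 33271
= 2.8613e+06


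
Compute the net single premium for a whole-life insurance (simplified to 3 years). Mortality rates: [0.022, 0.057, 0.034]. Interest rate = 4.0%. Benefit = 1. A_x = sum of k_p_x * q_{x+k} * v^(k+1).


v = 0.961538
Year 0: k_p_x=1.0, q=0.022, term=0.021154
Year 1: k_p_x=0.978, q=0.057, term=0.05154
Year 2: k_p_x=0.922254, q=0.034, term=0.027876
A_x = 0.1006


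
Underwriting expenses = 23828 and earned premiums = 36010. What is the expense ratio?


Expense ratio = expenses / premiums
= 23828 / 36010
= 0.6617


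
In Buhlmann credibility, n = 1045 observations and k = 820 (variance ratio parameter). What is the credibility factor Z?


Z = n / (n + k)
= 1045 / (1045 + 820)
= 1045 / 1865
= 0.5603


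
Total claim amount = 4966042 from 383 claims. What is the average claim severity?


severity = total / number
= 4966042 / 383
= 12966.1671


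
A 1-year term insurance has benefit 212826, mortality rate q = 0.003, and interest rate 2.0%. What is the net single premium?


NSP = benefit * q * v
v = 1/(1+i) = 0.980392
NSP = 212826 * 0.003 * 0.980392
= 625.9588


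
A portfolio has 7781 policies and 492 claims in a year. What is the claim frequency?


frequency = claims / policies
= 492 / 7781
= 0.0632


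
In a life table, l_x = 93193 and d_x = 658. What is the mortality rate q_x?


q_x = d_x / l_x
= 658 / 93193
= 0.0071


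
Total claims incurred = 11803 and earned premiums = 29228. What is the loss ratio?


Loss ratio = claims / premiums
= 11803 / 29228
= 0.4038


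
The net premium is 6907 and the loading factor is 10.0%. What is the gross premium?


Gross = net * (1 + loading)
= 6907 * (1 + 0.1)
= 6907 * 1.1
= 7597.7


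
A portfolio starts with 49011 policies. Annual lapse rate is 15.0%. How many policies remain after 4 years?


remaining = initial * (1 - lapse)^years
= 49011 * (1 - 0.15)^4
= 49011 * 0.522006
= 25584.0483


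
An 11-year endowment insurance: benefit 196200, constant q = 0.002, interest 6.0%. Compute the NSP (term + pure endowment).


Term component = 3067.5971
Pure endowment = 11_p_x * v^11 * benefit = 0.978219 * 0.526788 * 196200 = 101104.4892
NSP = 104172.0863


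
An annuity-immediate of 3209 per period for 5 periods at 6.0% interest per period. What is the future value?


FV = PMT * ((1+i)^n - 1) / i
= 3209 * ((1.06)^5 - 1) / 0.06
= 3209 * (1.338226 - 1) / 0.06
= 18089.4313
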